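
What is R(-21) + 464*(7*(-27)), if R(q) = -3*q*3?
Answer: -87507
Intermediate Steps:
R(q) = -9*q
R(-21) + 464*(7*(-27)) = -9*(-21) + 464*(7*(-27)) = 189 + 464*(-189) = 189 - 87696 = -87507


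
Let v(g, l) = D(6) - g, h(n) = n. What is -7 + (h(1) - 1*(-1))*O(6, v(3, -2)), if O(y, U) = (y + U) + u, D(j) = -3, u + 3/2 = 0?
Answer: -10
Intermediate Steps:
u = -3/2 (u = -3/2 + 0 = -3/2 ≈ -1.5000)
v(g, l) = -3 - g
O(y, U) = -3/2 + U + y (O(y, U) = (y + U) - 3/2 = (U + y) - 3/2 = -3/2 + U + y)
-7 + (h(1) - 1*(-1))*O(6, v(3, -2)) = -7 + (1 - 1*(-1))*(-3/2 + (-3 - 1*3) + 6) = -7 + (1 + 1)*(-3/2 + (-3 - 3) + 6) = -7 + 2*(-3/2 - 6 + 6) = -7 + 2*(-3/2) = -7 - 3 = -10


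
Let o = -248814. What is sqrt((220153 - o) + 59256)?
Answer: sqrt(528223) ≈ 726.79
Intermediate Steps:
sqrt((220153 - o) + 59256) = sqrt((220153 - 1*(-248814)) + 59256) = sqrt((220153 + 248814) + 59256) = sqrt(468967 + 59256) = sqrt(528223)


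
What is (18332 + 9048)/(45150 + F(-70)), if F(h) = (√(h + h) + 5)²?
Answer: 49322332/81126609 - 21904*I*√35/81126609 ≈ 0.60797 - 0.0015973*I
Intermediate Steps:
F(h) = (5 + √2*√h)² (F(h) = (√(2*h) + 5)² = (√2*√h + 5)² = (5 + √2*√h)²)
(18332 + 9048)/(45150 + F(-70)) = (18332 + 9048)/(45150 + (5 + √2*√(-70))²) = 27380/(45150 + (5 + √2*(I*√70))²) = 27380/(45150 + (5 + 2*I*√35)²)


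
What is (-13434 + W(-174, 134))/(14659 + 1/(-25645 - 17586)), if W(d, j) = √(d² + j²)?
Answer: -96794209/105620538 + 43231*√12058/316861614 ≈ -0.90145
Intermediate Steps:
(-13434 + W(-174, 134))/(14659 + 1/(-25645 - 17586)) = (-13434 + √((-174)² + 134²))/(14659 + 1/(-25645 - 17586)) = (-13434 + √(30276 + 17956))/(14659 + 1/(-43231)) = (-13434 + √48232)/(14659 - 1/43231) = (-13434 + 2*√12058)/(633723228/43231) = (-13434 + 2*√12058)*(43231/633723228) = -96794209/105620538 + 43231*√12058/316861614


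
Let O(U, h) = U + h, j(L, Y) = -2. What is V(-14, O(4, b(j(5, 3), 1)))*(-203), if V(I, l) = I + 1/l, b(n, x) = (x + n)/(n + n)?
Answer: 47502/17 ≈ 2794.2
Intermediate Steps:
b(n, x) = (n + x)/(2*n) (b(n, x) = (n + x)/((2*n)) = (n + x)*(1/(2*n)) = (n + x)/(2*n))
V(-14, O(4, b(j(5, 3), 1)))*(-203) = (-14 + 1/(4 + (½)*(-2 + 1)/(-2)))*(-203) = (-14 + 1/(4 + (½)*(-½)*(-1)))*(-203) = (-14 + 1/(4 + ¼))*(-203) = (-14 + 1/(17/4))*(-203) = (-14 + 4/17)*(-203) = -234/17*(-203) = 47502/17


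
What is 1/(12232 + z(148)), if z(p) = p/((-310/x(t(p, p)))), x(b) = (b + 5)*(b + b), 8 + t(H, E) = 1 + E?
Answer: -155/1150768 ≈ -0.00013469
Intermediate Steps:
t(H, E) = -7 + E (t(H, E) = -8 + (1 + E) = -7 + E)
x(b) = 2*b*(5 + b) (x(b) = (5 + b)*(2*b) = 2*b*(5 + b))
z(p) = -p*(-7 + p)*(-2 + p)/155 (z(p) = p/((-310*1/(2*(-7 + p)*(5 + (-7 + p))))) = p/((-310*1/(2*(-7 + p)*(-2 + p)))) = p/((-155/((-7 + p)*(-2 + p)))) = p*(-(-7 + p)*(-2 + p)/155) = -p*(-7 + p)*(-2 + p)/155)
1/(12232 + z(148)) = 1/(12232 - 1/155*148*(-7 + 148)*(-2 + 148)) = 1/(12232 - 1/155*148*141*146) = 1/(12232 - 3046728/155) = 1/(-1150768/155) = -155/1150768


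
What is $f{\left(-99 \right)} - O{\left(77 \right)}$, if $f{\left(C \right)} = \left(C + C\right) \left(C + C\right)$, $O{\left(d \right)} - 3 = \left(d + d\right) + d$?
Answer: $38970$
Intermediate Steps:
$O{\left(d \right)} = 3 + 3 d$ ($O{\left(d \right)} = 3 + \left(\left(d + d\right) + d\right) = 3 + \left(2 d + d\right) = 3 + 3 d$)
$f{\left(C \right)} = 4 C^{2}$ ($f{\left(C \right)} = 2 C 2 C = 4 C^{2}$)
$f{\left(-99 \right)} - O{\left(77 \right)} = 4 \left(-99\right)^{2} - \left(3 + 3 \cdot 77\right) = 4 \cdot 9801 - \left(3 + 231\right) = 39204 - 234 = 38970$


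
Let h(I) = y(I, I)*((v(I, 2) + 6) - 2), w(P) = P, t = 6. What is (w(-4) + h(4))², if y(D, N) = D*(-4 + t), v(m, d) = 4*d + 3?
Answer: 13456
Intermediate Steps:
v(m, d) = 3 + 4*d
y(D, N) = 2*D (y(D, N) = D*(-4 + 6) = D*2 = 2*D)
h(I) = 30*I (h(I) = (2*I)*(((3 + 4*2) + 6) - 2) = (2*I)*(((3 + 8) + 6) - 2) = (2*I)*((11 + 6) - 2) = (2*I)*(17 - 2) = (2*I)*15 = 30*I)
(w(-4) + h(4))² = (-4 + 30*4)² = (-4 + 120)² = 116² = 13456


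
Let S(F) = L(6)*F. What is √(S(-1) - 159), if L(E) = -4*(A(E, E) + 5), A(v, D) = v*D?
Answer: √5 ≈ 2.2361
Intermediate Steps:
A(v, D) = D*v
L(E) = -20 - 4*E² (L(E) = -4*(E*E + 5) = -4*(E² + 5) = -4*(5 + E²) = -20 - 4*E²)
S(F) = -164*F (S(F) = (-20 - 4*6²)*F = (-20 - 4*36)*F = (-20 - 144)*F = -164*F)
√(S(-1) - 159) = √(-164*(-1) - 159) = √(164 - 159) = √5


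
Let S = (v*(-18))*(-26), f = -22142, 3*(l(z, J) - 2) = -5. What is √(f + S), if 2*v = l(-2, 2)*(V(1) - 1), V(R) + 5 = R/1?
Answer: 2*I*√5633 ≈ 150.11*I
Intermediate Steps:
l(z, J) = ⅓ (l(z, J) = 2 + (⅓)*(-5) = 2 - 5/3 = ⅓)
V(R) = -5 + R (V(R) = -5 + R/1 = -5 + R*1 = -5 + R)
v = -⅚ (v = (((-5 + 1) - 1)/3)/2 = ((-4 - 1)/3)/2 = ((⅓)*(-5))/2 = (½)*(-5/3) = -⅚ ≈ -0.83333)
S = -390 (S = -⅚*(-18)*(-26) = 15*(-26) = -390)
√(f + S) = √(-22142 - 390) = √(-22532) = 2*I*√5633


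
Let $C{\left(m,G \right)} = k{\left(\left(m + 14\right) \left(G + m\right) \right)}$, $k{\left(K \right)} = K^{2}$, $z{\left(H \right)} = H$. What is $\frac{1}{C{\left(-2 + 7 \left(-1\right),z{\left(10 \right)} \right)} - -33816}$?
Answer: $\frac{1}{33841} \approx 2.955 \cdot 10^{-5}$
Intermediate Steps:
$C{\left(m,G \right)} = \left(14 + m\right)^{2} \left(G + m\right)^{2}$ ($C{\left(m,G \right)} = \left(\left(m + 14\right) \left(G + m\right)\right)^{2} = \left(\left(14 + m\right) \left(G + m\right)\right)^{2} = \left(14 + m\right)^{2} \left(G + m\right)^{2}$)
$\frac{1}{C{\left(-2 + 7 \left(-1\right),z{\left(10 \right)} \right)} - -33816} = \frac{1}{\left(\left(-2 + 7 \left(-1\right)\right)^{2} + 14 \cdot 10 + 14 \left(-2 + 7 \left(-1\right)\right) + 10 \left(-2 + 7 \left(-1\right)\right)\right)^{2} - -33816} = \frac{1}{\left(\left(-2 - 7\right)^{2} + 140 + 14 \left(-2 - 7\right) + 10 \left(-2 - 7\right)\right)^{2} + 33816} = \frac{1}{\left(\left(-9\right)^{2} + 140 + 14 \left(-9\right) + 10 \left(-9\right)\right)^{2} + 33816} = \frac{1}{\left(81 + 140 - 126 - 90\right)^{2} + 33816} = \frac{1}{5^{2} + 33816} = \frac{1}{25 + 33816} = \frac{1}{33841}$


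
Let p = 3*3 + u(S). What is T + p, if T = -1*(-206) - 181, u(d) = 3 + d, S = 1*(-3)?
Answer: 34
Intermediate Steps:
S = -3
T = 25 (T = 206 - 181 = 25)
p = 9 (p = 3*3 + (3 - 3) = 9 + 0 = 9)
T + p = 25 + 9 = 34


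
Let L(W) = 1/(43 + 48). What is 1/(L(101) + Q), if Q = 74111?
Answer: 91/6744102 ≈ 1.3493e-5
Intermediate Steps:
L(W) = 1/91
1/(L(101) + Q) = 1/(1/91 + 74111) = 1/(6744102/91) = 91/6744102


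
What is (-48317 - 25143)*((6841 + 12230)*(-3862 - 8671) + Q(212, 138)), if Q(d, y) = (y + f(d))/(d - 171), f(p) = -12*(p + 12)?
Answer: 719885456080980/41 ≈ 1.7558e+13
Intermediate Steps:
f(p) = -144 - 12*p (f(p) = -12*(12 + p) = -144 - 12*p)
Q(d, y) = (-144 + y - 12*d)/(-171 + d) (Q(d, y) = (y + (-144 - 12*d))/(d - 171) = (-144 + y - 12*d)/(-171 + d))
(-48317 - 25143)*((6841 + 12230)*(-3862 - 8671) + Q(212, 138)) = (-48317 - 25143)*((6841 + 12230)*(-3862 - 8671) + (-144 + 138 - 12*212)/(-171 + 212)) = -73460*(19071*(-12533) + (-144 + 138 - 2544)/41) = -73460*(-239016843 + (1/41)*(-2550)) = -73460*(-239016843 - 2550/41) = -73460*(-9799693113/41) = 719885456080980/41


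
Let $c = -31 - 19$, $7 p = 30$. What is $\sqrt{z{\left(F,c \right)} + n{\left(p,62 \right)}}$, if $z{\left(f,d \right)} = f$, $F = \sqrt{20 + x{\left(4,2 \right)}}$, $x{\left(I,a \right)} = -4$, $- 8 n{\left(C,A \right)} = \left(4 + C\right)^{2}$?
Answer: $\frac{i \sqrt{898}}{14} \approx 2.1405 i$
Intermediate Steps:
$p = \frac{30}{7}$ ($p = \frac{1}{7} \cdot 30 = \frac{30}{7} \approx 4.2857$)
$c = -50$ ($c = -31 - 19 = -50$)
$n{\left(C,A \right)} = - \frac{\left(4 + C\right)^{2}}{8}$
$F = 4$ ($F = \sqrt{20 - 4} = \sqrt{16} = 4$)
$\sqrt{z{\left(F,c \right)} + n{\left(p,62 \right)}} = \sqrt{4 - \frac{\left(4 + \frac{30}{7}\right)^{2}}{8}} = \sqrt{4 - \frac{\left(\frac{58}{7}\right)^{2}}{8}} = \sqrt{4 - \frac{841}{98}} = \sqrt{- \frac{449}{98}} = \frac{i \sqrt{898}}{14}$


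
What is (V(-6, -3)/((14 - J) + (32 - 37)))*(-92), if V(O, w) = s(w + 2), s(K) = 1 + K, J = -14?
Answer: 0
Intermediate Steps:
V(O, w) = 3 + w (V(O, w) = 1 + (w + 2) = 1 + (2 + w) = 3 + w)
(V(-6, -3)/((14 - J) + (32 - 37)))*(-92) = ((3 - 3)/((14 - 1*(-14)) + (32 - 37)))*(-92) = (0/((14 + 14) - 5))*(-92) = (0/(28 - 5))*(-92) = (0/23)*(-92) = (0*(1/23))*(-92) = 0*(-92) = 0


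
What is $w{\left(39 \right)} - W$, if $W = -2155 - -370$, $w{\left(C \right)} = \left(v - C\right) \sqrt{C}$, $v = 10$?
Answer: $1785 - 29 \sqrt{39} \approx 1603.9$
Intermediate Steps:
$w{\left(C \right)} = \sqrt{C} \left(10 - C\right)$ ($w{\left(C \right)} = \left(10 - C\right) \sqrt{C} = \sqrt{C} \left(10 - C\right)$)
$W = -1785$ ($W = -2155 + 370 = -1785$)
$w{\left(39 \right)} - W = \sqrt{39} \left(10 - 39\right) - -1785 = \sqrt{39} \left(10 - 39\right) + 1785 = \sqrt{39} \left(-29\right) + 1785 = - 29 \sqrt{39} + 1785 = 1785 - 29 \sqrt{39}$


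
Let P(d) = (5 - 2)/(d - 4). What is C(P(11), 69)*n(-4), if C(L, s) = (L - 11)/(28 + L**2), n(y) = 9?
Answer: -4662/1381 ≈ -3.3758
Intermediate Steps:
P(d) = 3/(-4 + d)
C(L, s) = (-11 + L)/(28 + L**2)
C(P(11), 69)*n(-4) = ((-11 + 3/(-4 + 11))/(28 + (3/(-4 + 11))**2))*9 = ((-11 + 3/7)/(28 + (3/7)**2))*9 = (-74/7/(28 + 9/49))*9 = (-74/7/(1381/49))*9 = ((49/1381)*(-74/7))*9 = -518/1381*9 = -4662/1381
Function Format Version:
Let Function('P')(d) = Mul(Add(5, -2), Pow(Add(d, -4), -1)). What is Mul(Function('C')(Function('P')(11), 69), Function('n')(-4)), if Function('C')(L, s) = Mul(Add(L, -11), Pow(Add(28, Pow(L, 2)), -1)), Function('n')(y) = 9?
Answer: Rational(-4662, 1381) ≈ -3.3758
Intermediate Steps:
Function('P')(d) = Mul(3, Pow(Add(-4, d), -1))
Function('C')(L, s) = Mul(Pow(Add(28, Pow(L, 2)), -1), Add(-11, L)) (Function('C')(L, s) = Mul(Add(-11, L), Pow(Add(28, Pow(L, 2)), -1)) = Mul(Pow(Add(28, Pow(L, 2)), -1), Add(-11, L)))
Mul(Function('C')(Function('P')(11), 69), Function('n')(-4)) = Mul(Mul(Pow(Add(28, Pow(Mul(3, Pow(Add(-4, 11), -1)), 2)), -1), Add(-11, Mul(3, Pow(Add(-4, 11), -1)))), 9) = Mul(Mul(Pow(Add(28, Pow(Mul(3, Pow(7, -1)), 2)), -1), Add(-11, Mul(3, Pow(7, -1)))), 9) = Mul(Mul(Pow(Add(28, Pow(Mul(3, Rational(1, 7)), 2)), -1), Add(-11, Mul(3, Rational(1, 7)))), 9) = Mul(Mul(Pow(Add(28, Pow(Rational(3, 7), 2)), -1), Add(-11, Rational(3, 7))), 9) = Mul(Mul(Pow(Add(28, Rational(9, 49)), -1), Rational(-74, 7)), 9) = Mul(Mul(Pow(Rational(1381, 49), -1), Rational(-74, 7)), 9) = Mul(Mul(Rational(49, 1381), Rational(-74, 7)), 9) = Mul(Rational(-518, 1381), 9) = Rational(-4662, 1381)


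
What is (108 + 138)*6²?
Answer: 8856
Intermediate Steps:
(108 + 138)*6² = 246*36 = 8856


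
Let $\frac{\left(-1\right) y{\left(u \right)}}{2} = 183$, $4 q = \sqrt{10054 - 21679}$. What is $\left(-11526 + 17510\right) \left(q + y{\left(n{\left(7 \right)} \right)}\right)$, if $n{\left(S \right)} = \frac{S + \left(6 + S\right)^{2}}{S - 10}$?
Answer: $-2190144 + 7480 i \sqrt{465} \approx -2.1901 \cdot 10^{6} + 1.613 \cdot 10^{5} i$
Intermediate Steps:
$n{\left(S \right)} = \frac{S + \left(6 + S\right)^{2}}{-10 + S}$
$q = \frac{5 i \sqrt{465}}{4}$ ($q = \frac{\sqrt{10054 - 21679}}{4} = \frac{\sqrt{-11625}}{4} = \frac{5 i \sqrt{465}}{4} \approx 26.955 i$)
$y{\left(u \right)} = -366$ ($y{\left(u \right)} = \left(-2\right) 183 = -366$)
$\left(-11526 + 17510\right) \left(q + y{\left(n{\left(7 \right)} \right)}\right) = \left(-11526 + 17510\right) \left(\frac{5 i \sqrt{465}}{4} - 366\right) = 5984 \left(-366 + \frac{5 i \sqrt{465}}{4}\right) = -2190144 + 7480 i \sqrt{465}$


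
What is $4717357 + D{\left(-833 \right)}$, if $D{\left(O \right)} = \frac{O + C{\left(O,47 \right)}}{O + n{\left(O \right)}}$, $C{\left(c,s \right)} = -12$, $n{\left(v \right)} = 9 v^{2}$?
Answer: $\frac{29455969623131}{6244168} \approx 4.7174 \cdot 10^{6}$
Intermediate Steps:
$D{\left(O \right)} = \frac{-12 + O}{O + 9 O^{2}}$ ($D{\left(O \right)} = \frac{O - 12}{O + 9 O^{2}} = \frac{-12 + O}{O + 9 O^{2}}$)
$4717357 + D{\left(-833 \right)} = 4717357 + \frac{-12 - 833}{\left(-833\right) \left(1 + 9 \left(-833\right)\right)} = 4717357 - \frac{1}{833} \frac{1}{1 - 7497} \left(-845\right) = 4717357 - \frac{1}{833} \frac{1}{-7496} \left(-845\right) = 4717357 - \left(- \frac{1}{6244168}\right) \left(-845\right) = 4717357 - \frac{845}{6244168} = \frac{29455969623131}{6244168}$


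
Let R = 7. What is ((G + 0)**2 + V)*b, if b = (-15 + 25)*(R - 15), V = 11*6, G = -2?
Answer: -5600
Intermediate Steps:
V = 66
b = -80 (b = (-15 + 25)*(7 - 15) = 10*(-8) = -80)
((G + 0)**2 + V)*b = ((-2 + 0)**2 + 66)*(-80) = ((-2)**2 + 66)*(-80) = (4 + 66)*(-80) = 70*(-80) = -5600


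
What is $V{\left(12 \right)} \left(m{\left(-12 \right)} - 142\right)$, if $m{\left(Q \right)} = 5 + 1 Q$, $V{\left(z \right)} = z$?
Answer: $-1788$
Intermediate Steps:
$m{\left(Q \right)} = 5 + Q$
$V{\left(12 \right)} \left(m{\left(-12 \right)} - 142\right) = 12 \left(\left(5 - 12\right) - 142\right) = 12 \left(-7 - 142\right) = 12 \left(-149\right) = -1788$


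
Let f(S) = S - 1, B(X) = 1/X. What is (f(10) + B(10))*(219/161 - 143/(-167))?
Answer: 387374/19205 ≈ 20.170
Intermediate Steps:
f(S) = -1 + S
(f(10) + B(10))*(219/161 - 143/(-167)) = ((-1 + 10) + 1/10)*(219/161 - 143/(-167)) = (9 + 1/10)*(219*(1/161) - 143*(-1/167)) = 91*(219/161 + 143/167)/10 = (91/10)*(59596/26887) = 387374/19205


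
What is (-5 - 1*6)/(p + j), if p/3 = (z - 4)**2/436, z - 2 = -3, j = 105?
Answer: -4796/45855 ≈ -0.10459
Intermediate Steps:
z = -1 (z = 2 - 3 = -1)
p = 75/436 (p = 3*((-1 - 4)**2/436) = 3*((-5)**2*(1/436)) = 3*(25*(1/436)) = 3*(25/436) = 75/436 ≈ 0.17202)
(-5 - 1*6)/(p + j) = (-5 - 1*6)/(75/436 + 105) = (-5 - 6)/(45855/436) = -11*436/45855 = -4796/45855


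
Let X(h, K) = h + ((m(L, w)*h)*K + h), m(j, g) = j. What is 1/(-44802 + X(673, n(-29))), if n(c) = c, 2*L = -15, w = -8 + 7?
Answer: 2/205843 ≈ 9.7161e-6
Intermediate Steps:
w = -1
L = -15/2 (L = (1/2)*(-15) = -15/2 ≈ -7.5000)
X(h, K) = 2*h - 15*K*h/2 (X(h, K) = h + ((-15*h/2)*K + h) = h + (-15*K*h/2 + h) = h + (h - 15*K*h/2) = 2*h - 15*K*h/2)
1/(-44802 + X(673, n(-29))) = 1/(-44802 + (1/2)*673*(4 - 15*(-29))) = 1/(-44802 + (1/2)*673*(4 + 435)) = 1/(-44802 + (1/2)*673*439) = 1/(-44802 + 295447/2) = 1/(205843/2) = 2/205843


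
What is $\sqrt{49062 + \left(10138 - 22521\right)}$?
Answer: $\sqrt{36679} \approx 191.52$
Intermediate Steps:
$\sqrt{49062 + \left(10138 - 22521\right)} = \sqrt{49062 - 12383} = \sqrt{36679}$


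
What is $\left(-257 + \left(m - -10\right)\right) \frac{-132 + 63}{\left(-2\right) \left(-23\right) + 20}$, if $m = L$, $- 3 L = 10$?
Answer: $\frac{17273}{66} \approx 261.71$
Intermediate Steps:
$L = - \frac{10}{3}$ ($L = \left(- \frac{1}{3}\right) 10 = - \frac{10}{3} \approx -3.3333$)
$m = - \frac{10}{3} \approx -3.3333$
$\left(-257 + \left(m - -10\right)\right) \frac{-132 + 63}{\left(-2\right) \left(-23\right) + 20} = \left(-257 - - \frac{20}{3}\right) \frac{-132 + 63}{\left(-2\right) \left(-23\right) + 20} = \left(-257 + \left(- \frac{10}{3} + 10\right)\right) \left(- \frac{69}{46 + 20}\right) = \left(-257 + \frac{20}{3}\right) \left(- \frac{69}{66}\right) = - \frac{751 \left(\left(-69\right) \frac{1}{66}\right)}{3} = \left(- \frac{751}{3}\right) \left(- \frac{23}{22}\right) = \frac{17273}{66}$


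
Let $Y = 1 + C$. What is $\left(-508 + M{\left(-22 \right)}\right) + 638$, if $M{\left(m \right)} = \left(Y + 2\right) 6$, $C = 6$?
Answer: $184$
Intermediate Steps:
$Y = 7$ ($Y = 1 + 6 = 7$)
$M{\left(m \right)} = 54$ ($M{\left(m \right)} = \left(7 + 2\right) 6 = 9 \cdot 6 = 54$)
$\left(-508 + M{\left(-22 \right)}\right) + 638 = \left(-508 + 54\right) + 638 = -454 + 638 = 184$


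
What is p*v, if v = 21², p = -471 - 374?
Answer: -372645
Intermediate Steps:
p = -845
v = 441
p*v = -845*441 = -372645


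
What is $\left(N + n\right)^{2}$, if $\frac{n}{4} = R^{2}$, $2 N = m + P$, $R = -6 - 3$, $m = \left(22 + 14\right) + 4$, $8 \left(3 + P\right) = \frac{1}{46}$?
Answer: $\frac{63544830561}{541696} \approx 1.1731 \cdot 10^{5}$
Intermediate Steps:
$P = - \frac{1103}{368}$ ($P = -3 + \frac{1}{8 \cdot 46} = -3 + \frac{1}{8} \cdot \frac{1}{46} = -3 + \frac{1}{368} = - \frac{1103}{368} \approx -2.9973$)
$m = 40$ ($m = 36 + 4 = 40$)
$R = -9$
$N = \frac{13617}{736}$ ($N = \frac{40 - \frac{1103}{368}}{2} = \frac{1}{2} \cdot \frac{13617}{368} = \frac{13617}{736} \approx 18.501$)
$n = 324$ ($n = 4 \left(-9\right)^{2} = 4 \cdot 81 = 324$)
$\left(N + n\right)^{2} = \left(\frac{13617}{736} + 324\right)^{2} = \left(\frac{252081}{736}\right)^{2} = \frac{63544830561}{541696}$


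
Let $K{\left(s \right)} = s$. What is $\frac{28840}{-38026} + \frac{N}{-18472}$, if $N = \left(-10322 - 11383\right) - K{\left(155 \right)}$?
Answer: $\frac{37314485}{87802034} \approx 0.42498$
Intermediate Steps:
$N = -21860$ ($N = \left(-10322 - 11383\right) - 155 = -21705 - 155 = -21860$)
$\frac{28840}{-38026} + \frac{N}{-18472} = \frac{28840}{-38026} - \frac{21860}{-18472} = 28840 \left(- \frac{1}{38026}\right) - - \frac{5465}{4618} = - \frac{14420}{19013} + \frac{5465}{4618} = \frac{37314485}{87802034}$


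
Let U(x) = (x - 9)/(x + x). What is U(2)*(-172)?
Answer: 301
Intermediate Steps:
U(x) = (-9 + x)/(2*x) (U(x) = (-9 + x)/((2*x)) = (-9 + x)*(1/(2*x)) = (-9 + x)/(2*x))
U(2)*(-172) = ((½)*(-9 + 2)/2)*(-172) = ((½)*(½)*(-7))*(-172) = -7/4*(-172) = 301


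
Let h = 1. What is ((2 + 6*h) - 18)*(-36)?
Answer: 360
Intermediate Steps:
((2 + 6*h) - 18)*(-36) = ((2 + 6*1) - 18)*(-36) = ((2 + 6) - 18)*(-36) = (8 - 18)*(-36) = -10*(-36) = 360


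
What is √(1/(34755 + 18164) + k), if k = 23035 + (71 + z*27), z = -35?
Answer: 2*√15515030026310/52919 ≈ 148.87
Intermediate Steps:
k = 22161 (k = 23035 + (71 - 35*27) = 23035 + (71 - 945) = 23035 - 874 = 22161)
√(1/(34755 + 18164) + k) = √(1/(34755 + 18164) + 22161) = √(1/52919 + 22161) = √(1172737960/52919) = 2*√15515030026310/52919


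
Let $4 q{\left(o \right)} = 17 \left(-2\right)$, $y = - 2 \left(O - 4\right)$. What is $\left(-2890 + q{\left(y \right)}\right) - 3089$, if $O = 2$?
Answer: $- \frac{11975}{2} \approx -5987.5$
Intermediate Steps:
$y = 4$ ($y = - 2 \left(2 - 4\right) = \left(-2\right) \left(-2\right) = 4$)
$q{\left(o \right)} = - \frac{17}{2}$ ($q{\left(o \right)} = \frac{17 \left(-2\right)}{4} = \frac{1}{4} \left(-34\right) = - \frac{17}{2}$)
$\left(-2890 + q{\left(y \right)}\right) - 3089 = \left(-2890 - \frac{17}{2}\right) - 3089 = - \frac{5797}{2} - 3089 = - \frac{11975}{2}$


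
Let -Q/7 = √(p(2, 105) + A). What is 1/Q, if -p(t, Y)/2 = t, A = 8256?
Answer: -√2063/28882 ≈ -0.0015726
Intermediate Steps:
p(t, Y) = -2*t
Q = -14*√2063 (Q = -7*√(-2*2 + 8256) = -7*√(-4 + 8256) = -14*√2063 ≈ -635.88)
1/Q = 1/(-14*√2063) = -√2063/28882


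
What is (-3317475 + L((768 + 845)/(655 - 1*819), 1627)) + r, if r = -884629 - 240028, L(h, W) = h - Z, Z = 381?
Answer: -728573745/164 ≈ -4.4425e+6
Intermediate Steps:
L(h, W) = -381 + h (L(h, W) = h - 1*381 = h - 381 = -381 + h)
r = -1124657
(-3317475 + L((768 + 845)/(655 - 1*819), 1627)) + r = (-3317475 + (-381 + (768 + 845)/(655 - 1*819))) - 1124657 = (-3317475 + (-381 + 1613/(655 - 819))) - 1124657 = (-3317475 + (-381 + 1613/(-164))) - 1124657 = (-3317475 + (-381 + 1613*(-1/164))) - 1124657 = (-3317475 + (-381 - 1613/164)) - 1124657 = (-3317475 - 64097/164) - 1124657 = -544129997/164 - 1124657 = -728573745/164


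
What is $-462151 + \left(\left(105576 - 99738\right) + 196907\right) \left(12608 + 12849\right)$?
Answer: $5160817314$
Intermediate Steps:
$-462151 + \left(\left(105576 - 99738\right) + 196907\right) \left(12608 + 12849\right) = -462151 + \left(\left(105576 - 99738\right) + 196907\right) 25457 = -462151 + \left(5838 + 196907\right) 25457 = -462151 + 202745 \cdot 25457 = -462151 + 5161279465 = 5160817314$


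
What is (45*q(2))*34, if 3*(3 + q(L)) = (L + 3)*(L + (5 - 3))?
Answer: 5610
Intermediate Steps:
q(L) = -3 + (2 + L)*(3 + L)/3 (q(L) = -3 + ((L + 3)*(L + (5 - 3)))/3 = -3 + ((3 + L)*(L + 2))/3 = -3 + ((3 + L)*(2 + L))/3 = -3 + ((2 + L)*(3 + L))/3 = -3 + (2 + L)*(3 + L)/3)
(45*q(2))*34 = (45*(-1 + (⅓)*2² + (5/3)*2))*34 = (45*(-1 + (⅓)*4 + 10/3))*34 = (45*(-1 + 4/3 + 10/3))*34 = (45*(11/3))*34 = 165*34 = 5610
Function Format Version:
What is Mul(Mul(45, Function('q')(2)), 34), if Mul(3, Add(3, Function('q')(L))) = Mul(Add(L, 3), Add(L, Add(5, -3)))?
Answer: 5610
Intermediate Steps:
Function('q')(L) = Add(-3, Mul(Rational(1, 3), Add(2, L), Add(3, L))) (Function('q')(L) = Add(-3, Mul(Rational(1, 3), Mul(Add(L, 3), Add(L, Add(5, -3))))) = Add(-3, Mul(Rational(1, 3), Mul(Add(3, L), Add(L, 2)))) = Add(-3, Mul(Rational(1, 3), Mul(Add(3, L), Add(2, L)))) = Add(-3, Mul(Rational(1, 3), Mul(Add(2, L), Add(3, L)))) = Add(-3, Mul(Rational(1, 3), Add(2, L), Add(3, L))))
Mul(Mul(45, Function('q')(2)), 34) = Mul(Mul(45, Add(-1, Mul(Rational(1, 3), Pow(2, 2)), Mul(Rational(5, 3), 2))), 34) = Mul(Mul(45, Add(-1, Mul(Rational(1, 3), 4), Rational(10, 3))), 34) = Mul(Mul(45, Add(-1, Rational(4, 3), Rational(10, 3))), 34) = Mul(Mul(45, Rational(11, 3)), 34) = Mul(165, 34) = 5610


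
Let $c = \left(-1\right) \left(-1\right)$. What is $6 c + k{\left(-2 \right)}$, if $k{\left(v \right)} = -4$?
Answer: $2$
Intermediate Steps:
$c = 1$
$6 c + k{\left(-2 \right)} = 6 \cdot 1 - 4 = 6 - 4 = 2$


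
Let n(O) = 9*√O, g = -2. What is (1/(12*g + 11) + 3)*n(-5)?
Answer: 342*I*√5/13 ≈ 58.826*I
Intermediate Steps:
(1/(12*g + 11) + 3)*n(-5) = (1/(12*(-2) + 11) + 3)*(9*√(-5)) = (1/(-24 + 11) + 3)*(9*(I*√5)) = (1/(-13) + 3)*(9*I*√5) = (-1/13 + 3)*(9*I*√5) = 38*(9*I*√5)/13 = 342*I*√5/13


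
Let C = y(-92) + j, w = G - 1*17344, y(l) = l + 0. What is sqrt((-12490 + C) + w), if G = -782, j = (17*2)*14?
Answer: 2*I*sqrt(7558) ≈ 173.87*I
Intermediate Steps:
j = 476 (j = 34*14 = 476)
y(l) = l
w = -18126 (w = -782 - 1*17344 = -782 - 17344 = -18126)
C = 384 (C = -92 + 476 = 384)
sqrt((-12490 + C) + w) = sqrt((-12490 + 384) - 18126) = sqrt(-12106 - 18126) = sqrt(-30232) = 2*I*sqrt(7558)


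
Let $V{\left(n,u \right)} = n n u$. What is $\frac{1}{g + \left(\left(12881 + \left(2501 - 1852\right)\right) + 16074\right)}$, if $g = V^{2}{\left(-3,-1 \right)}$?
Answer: $\frac{1}{29685} \approx 3.3687 \cdot 10^{-5}$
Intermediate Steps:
$V{\left(n,u \right)} = u n^{2}$ ($V{\left(n,u \right)} = n^{2} u = u n^{2}$)
$g = 81$ ($g = \left(- \left(-3\right)^{2}\right)^{2} = \left(\left(-1\right) 9\right)^{2} = \left(-9\right)^{2} = 81$)
$\frac{1}{g + \left(\left(12881 + \left(2501 - 1852\right)\right) + 16074\right)} = \frac{1}{81 + \left(\left(12881 + \left(2501 - 1852\right)\right) + 16074\right)} = \frac{1}{81 + \left(\left(12881 + 649\right) + 16074\right)} = \frac{1}{81 + \left(13530 + 16074\right)} = \frac{1}{81 + 29604} = \frac{1}{29685}$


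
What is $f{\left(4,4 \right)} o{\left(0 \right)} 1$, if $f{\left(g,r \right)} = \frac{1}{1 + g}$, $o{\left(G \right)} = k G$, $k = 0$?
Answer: $0$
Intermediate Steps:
$o{\left(G \right)} = 0$ ($o{\left(G \right)} = 0 G = 0$)
$f{\left(4,4 \right)} o{\left(0 \right)} 1 = \frac{1}{1 + 4} \cdot 0 \cdot 1 = \frac{1}{5} \cdot 0 \cdot 1 = 0 \cdot 1 = 0$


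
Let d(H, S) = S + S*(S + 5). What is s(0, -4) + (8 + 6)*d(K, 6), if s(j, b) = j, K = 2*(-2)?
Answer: 1008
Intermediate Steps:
K = -4
d(H, S) = S + S*(5 + S)
s(0, -4) + (8 + 6)*d(K, 6) = 0 + (8 + 6)*(6*(6 + 6)) = 0 + 14*(6*12) = 0 + 14*72 = 0 + 1008 = 1008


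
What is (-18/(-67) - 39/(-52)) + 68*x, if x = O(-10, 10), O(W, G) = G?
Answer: 182513/268 ≈ 681.02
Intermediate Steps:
x = 10
(-18/(-67) - 39/(-52)) + 68*x = (-18/(-67) - 39/(-52)) + 68*10 = (-18*(-1/67) - 39*(-1/52)) + 680 = (18/67 + 3/4) + 680 = 273/268 + 680 = 182513/268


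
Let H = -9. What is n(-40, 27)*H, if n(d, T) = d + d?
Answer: 720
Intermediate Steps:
n(d, T) = 2*d
n(-40, 27)*H = (2*(-40))*(-9) = -80*(-9) = 720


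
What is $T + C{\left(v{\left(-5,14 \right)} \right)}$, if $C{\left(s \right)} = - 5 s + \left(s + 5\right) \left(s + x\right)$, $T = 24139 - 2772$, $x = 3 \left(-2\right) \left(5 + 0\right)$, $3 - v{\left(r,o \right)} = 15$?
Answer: $21721$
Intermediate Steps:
$v{\left(r,o \right)} = -12$ ($v{\left(r,o \right)} = 3 - 15 = -12$)
$x = -30$ ($x = \left(-6\right) 5 = -30$)
$T = 21367$ ($T = 24139 - 2772 = 21367$)
$C{\left(s \right)} = - 5 s + \left(-30 + s\right) \left(5 + s\right)$ ($C{\left(s \right)} = - 5 s + \left(s + 5\right) \left(s - 30\right) = - 5 s + \left(5 + s\right) \left(-30 + s\right) = - 5 s + \left(-30 + s\right) \left(5 + s\right)$)
$T + C{\left(v{\left(-5,14 \right)} \right)} = 21367 - \left(-210 - 144\right) = 21367 + \left(-150 + 144 + 360\right) = 21367 + 354 = 21721$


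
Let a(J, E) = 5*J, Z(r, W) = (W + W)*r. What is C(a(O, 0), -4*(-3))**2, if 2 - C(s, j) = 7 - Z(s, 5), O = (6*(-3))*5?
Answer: 20295025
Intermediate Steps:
Z(r, W) = 2*W*r (Z(r, W) = (2*W)*r = 2*W*r)
O = -90 (O = -18*5 = -90)
C(s, j) = -5 + 10*s (C(s, j) = 2 - (7 - 2*5*s) = 2 - (7 - 10*s) = 2 + (-7 + 10*s) = -5 + 10*s)
C(a(O, 0), -4*(-3))**2 = (-5 + 10*(5*(-90)))**2 = (-5 + 10*(-450))**2 = (-5 - 4500)**2 = (-4505)**2 = 20295025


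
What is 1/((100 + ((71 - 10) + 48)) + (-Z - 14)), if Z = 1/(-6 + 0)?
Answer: 6/1171 ≈ 0.0051238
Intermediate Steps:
Z = -⅙ (Z = 1/(-6) = -⅙ ≈ -0.16667)
1/((100 + ((71 - 10) + 48)) + (-Z - 14)) = 1/((100 + ((71 - 10) + 48)) + (-1*(-⅙) - 14)) = 1/((100 + (61 + 48)) + (⅙ - 14)) = 1/((100 + 109) - 83/6) = 1/(209 - 83/6) = 1/(1171/6) = 6/1171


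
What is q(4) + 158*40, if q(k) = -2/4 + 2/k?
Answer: 6320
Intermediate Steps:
q(k) = -½ + 2/k (q(k) = -2*¼ + 2/k = -½ + 2/k)
q(4) + 158*40 = (½)*(4 - 1*4)/4 + 158*40 = (½)*(¼)*(4 - 4) + 6320 = (½)*(¼)*0 + 6320 = 0 + 6320 = 6320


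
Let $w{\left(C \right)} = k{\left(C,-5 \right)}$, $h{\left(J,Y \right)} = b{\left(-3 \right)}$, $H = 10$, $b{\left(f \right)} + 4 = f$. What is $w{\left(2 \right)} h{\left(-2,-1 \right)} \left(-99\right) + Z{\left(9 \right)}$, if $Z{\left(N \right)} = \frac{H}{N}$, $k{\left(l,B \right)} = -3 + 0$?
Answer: $- \frac{18701}{9} \approx -2077.9$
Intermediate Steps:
$b{\left(f \right)} = -4 + f$
$h{\left(J,Y \right)} = -7$ ($h{\left(J,Y \right)} = -4 - 3 = -7$)
$k{\left(l,B \right)} = -3$
$w{\left(C \right)} = -3$
$Z{\left(N \right)} = \frac{10}{N}$
$w{\left(2 \right)} h{\left(-2,-1 \right)} \left(-99\right) + Z{\left(9 \right)} = \left(-3\right) \left(-7\right) \left(-99\right) + \frac{10}{9} = 21 \left(-99\right) + 10 \cdot \frac{1}{9} = -2079 + \frac{10}{9} = - \frac{18701}{9}$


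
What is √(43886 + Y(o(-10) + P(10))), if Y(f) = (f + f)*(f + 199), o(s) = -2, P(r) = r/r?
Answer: √43490 ≈ 208.54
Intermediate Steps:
P(r) = 1
Y(f) = 2*f*(199 + f) (Y(f) = (2*f)*(199 + f) = 2*f*(199 + f))
√(43886 + Y(o(-10) + P(10))) = √(43886 + 2*(-2 + 1)*(199 + (-2 + 1))) = √(43886 + 2*(-1)*(199 - 1)) = √(43886 + 2*(-1)*198) = √(43886 - 396) = √43490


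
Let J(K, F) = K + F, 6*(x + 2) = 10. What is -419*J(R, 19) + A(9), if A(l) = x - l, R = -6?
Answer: -16369/3 ≈ -5456.3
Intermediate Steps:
x = -⅓ (x = -2 + (⅙)*10 = -2 + 5/3 = -⅓ ≈ -0.33333)
J(K, F) = F + K
A(l) = -⅓ - l
-419*J(R, 19) + A(9) = -419*(19 - 6) + (-⅓ - 1*9) = -419*13 + (-⅓ - 9) = -5447 - 28/3 = -16369/3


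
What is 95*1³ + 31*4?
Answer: 219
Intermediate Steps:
95*1³ + 31*4 = 95*1 + 124 = 95 + 124 = 219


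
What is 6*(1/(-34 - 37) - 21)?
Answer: -8952/71 ≈ -126.08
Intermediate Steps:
6*(1/(-34 - 37) - 21) = 6*(1/(-71) - 21) = 6*(-1/71 - 21) = 6*(-1492/71) = -8952/71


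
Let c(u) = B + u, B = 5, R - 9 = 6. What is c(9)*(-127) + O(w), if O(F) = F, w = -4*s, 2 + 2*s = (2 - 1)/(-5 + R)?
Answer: -8871/5 ≈ -1774.2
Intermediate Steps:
R = 15 (R = 9 + 6 = 15)
s = -19/20 (s = -1 + ((2 - 1)/(-5 + 15))/2 = -1 + (1/10)/2 = -1 + (1*(⅒))/2 = -1 + (½)*(⅒) = -1 + 1/20 = -19/20 ≈ -0.95000)
c(u) = 5 + u
w = 19/5 (w = -4*(-19/20) = 19/5 ≈ 3.8000)
c(9)*(-127) + O(w) = (5 + 9)*(-127) + 19/5 = 14*(-127) + 19/5 = -1778 + 19/5 = -8871/5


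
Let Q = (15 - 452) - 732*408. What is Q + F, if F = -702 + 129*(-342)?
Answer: -343913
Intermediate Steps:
Q = -299093 (Q = -437 - 298656 = -299093)
F = -44820 (F = -702 - 44118 = -44820)
Q + F = -299093 - 44820 = -343913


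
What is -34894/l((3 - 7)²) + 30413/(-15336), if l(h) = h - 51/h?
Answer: -8568384809/3143880 ≈ -2725.4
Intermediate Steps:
-34894/l((3 - 7)²) + 30413/(-15336) = -34894/((3 - 7)² - 51/(3 - 7)²) + 30413/(-15336) = -34894/((-4)² - 51/((-4)²)) + 30413*(-1/15336) = -34894/(16 - 51/16) - 30413/15336 = -34894/205/16 - 30413/15336 = -34894*16/205 - 30413/15336 = -558304/205 - 30413/15336 = -8568384809/3143880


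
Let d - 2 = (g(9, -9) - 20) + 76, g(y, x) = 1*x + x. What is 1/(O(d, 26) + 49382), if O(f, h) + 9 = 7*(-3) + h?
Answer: 1/49378 ≈ 2.0252e-5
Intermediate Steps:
g(y, x) = 2*x (g(y, x) = x + x = 2*x)
d = 40 (d = 2 + ((2*(-9) - 20) + 76) = 2 + ((-18 - 20) + 76) = 2 + (-38 + 76) = 2 + 38 = 40)
O(f, h) = -30 + h (O(f, h) = -9 + (7*(-3) + h) = -9 + (-21 + h) = -30 + h)
1/(O(d, 26) + 49382) = 1/((-30 + 26) + 49382) = 1/(-4 + 49382) = 1/49378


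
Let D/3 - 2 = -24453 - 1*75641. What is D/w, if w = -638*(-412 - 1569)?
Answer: -150138/631939 ≈ -0.23758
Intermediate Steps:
D = -300276 (D = 6 + 3*(-24453 - 1*75641) = 6 + 3*(-24453 - 75641) = 6 + 3*(-100094) = 6 - 300282 = -300276)
w = 1263878 (w = -638*(-1981) = 1263878)
D/w = -300276/1263878 = -300276*1/1263878 = -150138/631939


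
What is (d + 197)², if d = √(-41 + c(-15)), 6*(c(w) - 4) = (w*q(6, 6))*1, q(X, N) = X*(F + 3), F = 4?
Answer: (197 + I*√142)² ≈ 38667.0 + 4695.1*I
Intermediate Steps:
q(X, N) = 7*X (q(X, N) = X*(4 + 3) = X*7 = 7*X)
c(w) = 4 + 7*w (c(w) = 4 + ((w*(7*6))*1)/6 = 4 + ((w*42)*1)/6 = 4 + ((42*w)*1)/6 = 4 + (42*w)/6 = 4 + 7*w)
d = I*√142 (d = √(-41 + (4 + 7*(-15))) = √(-41 + (4 - 105)) = √(-41 - 101) = √(-142) = I*√142 ≈ 11.916*I)
(d + 197)² = (I*√142 + 197)² = (197 + I*√142)²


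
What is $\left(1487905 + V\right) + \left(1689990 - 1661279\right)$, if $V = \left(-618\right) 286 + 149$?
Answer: $1340017$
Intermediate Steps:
$V = -176599$ ($V = -176748 + 149 = -176599$)
$\left(1487905 + V\right) + \left(1689990 - 1661279\right) = \left(1487905 - 176599\right) + \left(1689990 - 1661279\right) = 1311306 + 28711 = 1340017$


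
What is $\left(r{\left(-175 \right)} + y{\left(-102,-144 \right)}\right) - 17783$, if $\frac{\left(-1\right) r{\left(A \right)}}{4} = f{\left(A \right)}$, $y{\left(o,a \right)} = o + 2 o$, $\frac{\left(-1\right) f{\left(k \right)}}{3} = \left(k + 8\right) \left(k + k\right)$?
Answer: $683311$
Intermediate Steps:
$f{\left(k \right)} = - 6 k \left(8 + k\right)$ ($f{\left(k \right)} = - 3 \left(k + 8\right) \left(k + k\right) = - 3 \left(8 + k\right) 2 k = - 3 \cdot 2 k \left(8 + k\right) = - 6 k \left(8 + k\right)$)
$y{\left(o,a \right)} = 3 o$
$r{\left(A \right)} = 24 A \left(8 + A\right)$ ($r{\left(A \right)} = - 4 \left(- 6 A \left(8 + A\right)\right) = 24 A \left(8 + A\right)$)
$\left(r{\left(-175 \right)} + y{\left(-102,-144 \right)}\right) - 17783 = \left(24 \left(-175\right) \left(8 - 175\right) + 3 \left(-102\right)\right) - 17783 = \left(24 \left(-175\right) \left(-167\right) - 306\right) - 17783 = \left(701400 - 306\right) - 17783 = 701094 - 17783 = 683311$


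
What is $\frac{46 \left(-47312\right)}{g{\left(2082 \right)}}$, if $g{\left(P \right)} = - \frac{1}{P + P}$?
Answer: $9062329728$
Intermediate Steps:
$g{\left(P \right)} = - \frac{1}{2 P}$
$\frac{46 \left(-47312\right)}{g{\left(2082 \right)}} = \frac{46 \left(-47312\right)}{\left(- \frac{1}{2}\right) \frac{1}{2082}} = - \frac{2176352}{\left(- \frac{1}{2}\right) \frac{1}{2082}} = - \frac{2176352}{- \frac{1}{4164}} = \left(-2176352\right) \left(-4164\right) = 9062329728$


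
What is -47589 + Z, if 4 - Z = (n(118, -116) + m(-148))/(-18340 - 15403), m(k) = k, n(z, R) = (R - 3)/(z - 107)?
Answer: -17662268952/371173 ≈ -47585.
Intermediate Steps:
n(z, R) = (-3 + R)/(-107 + z)
Z = 1482945/371173 (Z = 4 - ((-3 - 116)/(-107 + 118) - 148)/(-18340 - 15403) = 4 - (-119/11 - 148)/(-33743) = 4 - ((1/11)*(-119) - 148)*(-1)/33743 = 4 - (-119/11 - 148)*(-1)/33743 = 4 - (-1747)*(-1)/(11*33743) = 4 - 1*1747/371173 = 4 - 1747/371173 = 1482945/371173 ≈ 3.9953)
-47589 + Z = -47589 + 1482945/371173 = -17662268952/371173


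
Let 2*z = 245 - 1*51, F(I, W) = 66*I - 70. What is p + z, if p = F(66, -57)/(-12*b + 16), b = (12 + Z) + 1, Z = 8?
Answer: 9303/118 ≈ 78.839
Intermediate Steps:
b = 21 (b = (12 + 8) + 1 = 20 + 1 = 21)
F(I, W) = -70 + 66*I
p = -2143/118 (p = (-70 + 66*66)/(-12*21 + 16) = (-70 + 4356)/(-252 + 16) = 4286/(-236) = 4286*(-1/236) = -2143/118 ≈ -18.161)
z = 97 (z = (245 - 1*51)/2 = (245 - 51)/2 = (½)*194 = 97)
p + z = -2143/118 + 97 = 9303/118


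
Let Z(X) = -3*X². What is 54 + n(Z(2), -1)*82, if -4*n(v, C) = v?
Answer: 300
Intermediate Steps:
n(v, C) = -v/4
54 + n(Z(2), -1)*82 = 54 - (-3)*2²/4*82 = 54 - (-3)*4/4*82 = 54 - ¼*(-12)*82 = 54 + 3*82 = 54 + 246 = 300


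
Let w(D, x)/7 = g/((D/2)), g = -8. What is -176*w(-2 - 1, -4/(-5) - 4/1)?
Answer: -19712/3 ≈ -6570.7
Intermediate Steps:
w(D, x) = -112/D (w(D, x) = 7*(-8*2/D) = 7*(-16/D) = -112/D)
-176*w(-2 - 1, -4/(-5) - 4/1) = -(-19712)/(-2 - 1) = -(-19712)/(-3) = -(-19712)*(-1)/3 = -176*112/3 = -19712/3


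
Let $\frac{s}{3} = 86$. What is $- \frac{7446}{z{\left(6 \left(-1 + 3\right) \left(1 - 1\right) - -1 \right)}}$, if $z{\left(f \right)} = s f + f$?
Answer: $- \frac{7446}{259} \approx -28.749$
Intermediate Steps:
$s = 258$ ($s = 3 \cdot 86 = 258$)
$z{\left(f \right)} = 259 f$ ($z{\left(f \right)} = 258 f + f = 259 f$)
$- \frac{7446}{z{\left(6 \left(-1 + 3\right) \left(1 - 1\right) - -1 \right)}} = - \frac{7446}{259 \left(6 \left(-1 + 3\right) \left(1 - 1\right) - -1\right)} = - \frac{7446}{259 \left(6 \cdot 2 \cdot 0 + 1\right)} = - \frac{7446}{259 \left(6 \cdot 0 + 1\right)} = - \frac{7446}{259 \left(0 + 1\right)} = - \frac{7446}{259 \cdot 1} = - \frac{7446}{259}$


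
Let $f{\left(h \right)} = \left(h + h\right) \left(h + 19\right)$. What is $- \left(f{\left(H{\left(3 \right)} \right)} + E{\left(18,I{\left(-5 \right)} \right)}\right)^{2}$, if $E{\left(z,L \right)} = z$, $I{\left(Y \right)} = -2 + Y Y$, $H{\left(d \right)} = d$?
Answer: $-22500$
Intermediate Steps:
$I{\left(Y \right)} = -2 + Y^{2}$
$f{\left(h \right)} = 2 h \left(19 + h\right)$
$- \left(f{\left(H{\left(3 \right)} \right)} + E{\left(18,I{\left(-5 \right)} \right)}\right)^{2} = - \left(2 \cdot 3 \left(19 + 3\right) + 18\right)^{2} = - \left(2 \cdot 3 \cdot 22 + 18\right)^{2} = - \left(132 + 18\right)^{2} = - 150^{2} = \left(-1\right) 22500 = -22500$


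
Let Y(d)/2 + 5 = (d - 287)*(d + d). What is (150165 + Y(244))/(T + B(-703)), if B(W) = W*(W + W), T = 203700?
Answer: 108187/1192118 ≈ 0.090752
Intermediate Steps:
Y(d) = -10 + 4*d*(-287 + d) (Y(d) = -10 + 2*((d - 287)*(d + d)) = -10 + 2*((-287 + d)*(2*d)) = -10 + 2*(2*d*(-287 + d)) = -10 + 4*d*(-287 + d))
B(W) = 2*W² (B(W) = W*(2*W) = 2*W²)
(150165 + Y(244))/(T + B(-703)) = (150165 + (-10 - 1148*244 + 4*244²))/(203700 + 2*(-703)²) = (150165 + (-10 - 280112 + 4*59536))/(203700 + 2*494209) = (150165 + (-10 - 280112 + 238144))/(203700 + 988418) = (150165 - 41978)/1192118 = 108187*(1/1192118) = 108187/1192118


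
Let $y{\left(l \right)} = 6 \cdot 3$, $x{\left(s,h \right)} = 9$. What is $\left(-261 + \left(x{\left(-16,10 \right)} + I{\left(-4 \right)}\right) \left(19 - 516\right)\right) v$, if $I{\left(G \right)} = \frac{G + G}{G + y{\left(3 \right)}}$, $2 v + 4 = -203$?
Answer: $460575$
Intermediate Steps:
$v = - \frac{207}{2}$ ($v = -2 + \frac{1}{2} \left(-203\right) = -2 - \frac{203}{2} = - \frac{207}{2} \approx -103.5$)
$y{\left(l \right)} = 18$
$I{\left(G \right)} = \frac{2 G}{18 + G}$ ($I{\left(G \right)} = \frac{G + G}{G + 18} = \frac{2 G}{18 + G}$)
$\left(-261 + \left(x{\left(-16,10 \right)} + I{\left(-4 \right)}\right) \left(19 - 516\right)\right) v = \left(-261 + \left(9 + 2 \left(-4\right) \frac{1}{18 - 4}\right) \left(19 - 516\right)\right) \left(- \frac{207}{2}\right) = \left(-261 + \left(9 + 2 \left(-4\right) \frac{1}{14}\right) \left(-497\right)\right) \left(- \frac{207}{2}\right) = \left(-261 + \left(9 - \frac{4}{7}\right) \left(-497\right)\right) \left(- \frac{207}{2}\right) = \left(-261 + \frac{59}{7} \left(-497\right)\right) \left(- \frac{207}{2}\right) = \left(-261 - 4189\right) \left(- \frac{207}{2}\right) = \left(-4450\right) \left(- \frac{207}{2}\right) = 460575$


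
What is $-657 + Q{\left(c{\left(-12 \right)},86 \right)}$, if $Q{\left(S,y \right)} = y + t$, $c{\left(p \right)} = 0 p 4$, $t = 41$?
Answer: $-530$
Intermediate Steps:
$c{\left(p \right)} = 0$ ($c{\left(p \right)} = 0 \cdot 4 = 0$)
$Q{\left(S,y \right)} = 41 + y$ ($Q{\left(S,y \right)} = y + 41 = 41 + y$)
$-657 + Q{\left(c{\left(-12 \right)},86 \right)} = -657 + \left(41 + 86\right) = -657 + 127 = -530$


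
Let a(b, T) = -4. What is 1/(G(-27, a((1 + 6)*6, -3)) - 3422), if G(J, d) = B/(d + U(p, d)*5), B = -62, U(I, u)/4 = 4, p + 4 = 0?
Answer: -38/130067 ≈ -0.00029216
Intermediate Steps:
p = -4 (p = -4 + 0 = -4)
U(I, u) = 16 (U(I, u) = 4*4 = 16)
G(J, d) = -62/(80 + d) (G(J, d) = -62/(d + 16*5) = -62/(d + 80) = -62/(80 + d))
1/(G(-27, a((1 + 6)*6, -3)) - 3422) = 1/(-62/(80 - 4) - 3422) = 1/(-62/76 - 3422) = 1/(-62*1/76 - 3422) = 1/(-31/38 - 3422) = 1/(-130067/38) = -38/130067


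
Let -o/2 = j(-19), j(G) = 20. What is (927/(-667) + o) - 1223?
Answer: -843348/667 ≈ -1264.4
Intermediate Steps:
o = -40 (o = -2*20 = -40)
(927/(-667) + o) - 1223 = (927/(-667) - 40) - 1223 = (927*(-1/667) - 40) - 1223 = (-927/667 - 40) - 1223 = -27607/667 - 1223 = -843348/667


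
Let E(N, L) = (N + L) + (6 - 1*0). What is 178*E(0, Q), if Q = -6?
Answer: 0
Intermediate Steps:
E(N, L) = 6 + L + N (E(N, L) = (L + N) + (6 + 0) = (L + N) + 6 = 6 + L + N)
178*E(0, Q) = 178*(6 - 6 + 0) = 178*0 = 0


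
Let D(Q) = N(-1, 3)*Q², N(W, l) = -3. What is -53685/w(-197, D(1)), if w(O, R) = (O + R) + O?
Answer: 53685/397 ≈ 135.23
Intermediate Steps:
D(Q) = -3*Q²
w(O, R) = R + 2*O
-53685/w(-197, D(1)) = -53685/(-3*1² + 2*(-197)) = -53685/(-3*1 - 394) = -53685/(-3 - 394) = -53685/(-397) = -53685*(-1/397) = 53685/397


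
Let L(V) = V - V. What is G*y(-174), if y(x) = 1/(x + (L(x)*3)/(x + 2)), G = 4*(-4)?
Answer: 8/87 ≈ 0.091954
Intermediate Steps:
G = -16
L(V) = 0
y(x) = 1/x (y(x) = 1/(x + (0*3)/(x + 2)) = 1/(x + 0/(2 + x)) = 1/(x + 0) = 1/x)
G*y(-174) = -16/(-174) = -16*(-1/174) = 8/87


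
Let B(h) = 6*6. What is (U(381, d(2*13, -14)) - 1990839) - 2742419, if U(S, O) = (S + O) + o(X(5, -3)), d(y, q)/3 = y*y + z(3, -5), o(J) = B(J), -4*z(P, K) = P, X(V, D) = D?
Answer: -18923261/4 ≈ -4.7308e+6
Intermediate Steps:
z(P, K) = -P/4
B(h) = 36
o(J) = 36
d(y, q) = -9/4 + 3*y² (d(y, q) = 3*(y*y - ¼*3) = 3*(y² - ¾) = 3*(-¾ + y²) = -9/4 + 3*y²)
U(S, O) = 36 + O + S (U(S, O) = (S + O) + 36 = (O + S) + 36 = 36 + O + S)
(U(381, d(2*13, -14)) - 1990839) - 2742419 = ((36 + (-9/4 + 3*(2*13)²) + 381) - 1990839) - 2742419 = ((36 + (-9/4 + 3*26²) + 381) - 1990839) - 2742419 = ((36 + (-9/4 + 3*676) + 381) - 1990839) - 2742419 = ((36 + (-9/4 + 2028) + 381) - 1990839) - 2742419 = ((36 + 8103/4 + 381) - 1990839) - 2742419 = (9771/4 - 1990839) - 2742419 = -7953585/4 - 2742419 = -18923261/4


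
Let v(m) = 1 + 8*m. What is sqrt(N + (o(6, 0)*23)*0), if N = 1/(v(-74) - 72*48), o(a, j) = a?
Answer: I*sqrt(4047)/4047 ≈ 0.015719*I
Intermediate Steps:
N = -1/4047 (N = 1/((1 + 8*(-74)) - 72*48) = 1/((1 - 592) - 3456) = 1/(-591 - 3456) = 1/(-4047) = -1/4047 ≈ -0.00024710)
sqrt(N + (o(6, 0)*23)*0) = sqrt(-1/4047 + (6*23)*0) = sqrt(-1/4047 + 138*0) = sqrt(-1/4047 + 0) = sqrt(-1/4047) = I*sqrt(4047)/4047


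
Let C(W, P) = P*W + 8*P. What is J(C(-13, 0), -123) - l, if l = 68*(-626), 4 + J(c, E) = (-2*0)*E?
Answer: 42564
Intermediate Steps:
C(W, P) = 8*P + P*W
J(c, E) = -4 (J(c, E) = -4 + (-2*0)*E = -4 + 0*E = -4 + 0 = -4)
l = -42568
J(C(-13, 0), -123) - l = -4 - 1*(-42568) = -4 + 42568 = 42564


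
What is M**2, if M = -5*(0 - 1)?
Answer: 25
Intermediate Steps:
M = 5 (M = -5*(-1) = 5)
M**2 = 5**2 = 25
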